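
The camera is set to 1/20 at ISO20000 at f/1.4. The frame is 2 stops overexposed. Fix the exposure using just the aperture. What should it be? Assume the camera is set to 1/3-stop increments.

Overexposed by 2 stops → need 2 stops darker.
Aperture: f/1.4 → f/1.6 → f/1.8 → f/2 → f/2.2 → f/2.5 → f/2.8.

f/2.8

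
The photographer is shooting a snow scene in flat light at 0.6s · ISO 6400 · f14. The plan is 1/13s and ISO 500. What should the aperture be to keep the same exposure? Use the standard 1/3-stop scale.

Shutter speed: 0.6 → 0.5 → 0.4 → 0.3 → 1/4 → 1/5 → 1/6 → 1/8 → 1/10 → 1/13 — 3 stops shorter (darker).
ISO: 6400 → 5000 → 4000 → 3200 → 2500 → 2000 → 1600 → 1250 → 1000 → 800 → 640 → 500 — 3 2/3 stops lower (darker).
Net change so far: 6 2/3 stops darker. Offset with the aperture: f/14 → f/13 → f/11 → f/10 → f/9 → f/8 → f/7.1 → f/6.3 → f/5.6 → f/5 → f/4.5 → f/4 → f/3.5 → f/3.2 → f/2.8 → f/2.5 → f/2.2 → f/2 → f/1.8 → f/1.6 → f/1.4.

f/1.4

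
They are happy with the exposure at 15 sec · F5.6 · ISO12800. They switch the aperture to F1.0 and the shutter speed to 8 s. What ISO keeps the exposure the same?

ISO 800

Aperture: f/5.6 → f/4 → f/2.8 → f/2 → f/1.4 → f/1.0 — 5 stops larger aperture (brighter).
Shutter speed: 15 → 8 — 1 stop shorter (darker).
Net change so far: 4 stops brighter. Offset with the ISO: 12800 → 6400 → 3200 → 1600 → 800.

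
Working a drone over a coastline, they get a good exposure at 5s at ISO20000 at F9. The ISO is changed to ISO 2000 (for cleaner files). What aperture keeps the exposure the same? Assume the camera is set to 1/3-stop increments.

ISO: 20000 → 16000 → 12800 → 10000 → 8000 → 6400 → 5000 → 4000 → 3200 → 2500 → 2000 — 3 1/3 stops dropped (darker).
Need 3 1/3 stops brighter from the aperture: f/9 → f/8 → f/7.1 → f/6.3 → f/5.6 → f/5 → f/4.5 → f/4 → f/3.5 → f/3.2 → f/2.8.

f/2.8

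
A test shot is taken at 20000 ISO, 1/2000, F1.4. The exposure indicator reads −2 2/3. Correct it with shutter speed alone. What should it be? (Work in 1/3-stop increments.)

Underexposed by 2 2/3 stops → need 2 2/3 stops brighter.
Shutter speed: 1/2000 → 1/1600 → 1/1250 → 1/1000 → 1/800 → 1/640 → 1/500 → 1/400 → 1/320.

1/320s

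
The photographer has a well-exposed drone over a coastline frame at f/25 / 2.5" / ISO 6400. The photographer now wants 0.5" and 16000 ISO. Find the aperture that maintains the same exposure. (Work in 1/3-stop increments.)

f/18

Shutter speed: 2.5 → 2 → 1.6 → 1.3 → 1 → 0.8 → 0.6 → 0.5 — 2 1/3 stops shorter (darker).
ISO: 6400 → 8000 → 10000 → 12800 → 16000 — 1 1/3 stops raised (brighter).
Net change so far: 1 stop darker. Offset with the aperture: f/25 → f/22 → f/20 → f/18.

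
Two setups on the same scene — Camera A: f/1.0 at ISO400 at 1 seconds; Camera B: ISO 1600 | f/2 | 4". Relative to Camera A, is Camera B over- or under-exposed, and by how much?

2 stops brighter

Aperture: f/1.0 → f/1.4 → f/2 — 2 stops smaller aperture (darker).
Shutter speed: 1 → 2 → 4 — 2 stops longer (brighter).
ISO: 400 → 800 → 1600 — 2 stops raised (brighter).
Net: −2 +2 +2 = +2 stops.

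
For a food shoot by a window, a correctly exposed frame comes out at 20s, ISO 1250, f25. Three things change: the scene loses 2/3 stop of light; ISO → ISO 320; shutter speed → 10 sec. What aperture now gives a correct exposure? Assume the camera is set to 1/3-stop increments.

Scene light: 2/3 stop darker.
ISO: 1250 → 1000 → 800 → 640 → 500 → 400 → 320 — 2 stops lower (darker).
Shutter speed: 20 → 15 → 13 → 10 — 1 stop faster (darker).
Net so far: 3 2/3 stops darker. Aperture: f/25 → f/22 → f/20 → f/18 → f/16 → f/14 → f/13 → f/11 → f/10 → f/9 → f/8 → f/7.1.

f/7.1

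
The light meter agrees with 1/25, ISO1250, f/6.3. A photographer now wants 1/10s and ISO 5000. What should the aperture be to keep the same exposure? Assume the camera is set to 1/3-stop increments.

f/20

Shutter speed: 1/25 → 1/20 → 1/15 → 1/13 → 1/10 — 1 1/3 stops longer (brighter).
ISO: 1250 → 1600 → 2000 → 2500 → 3200 → 4000 → 5000 — 2 stops raised (brighter).
Net change so far: 3 1/3 stops brighter. Offset with the aperture: f/6.3 → f/7.1 → f/8 → f/9 → f/10 → f/11 → f/13 → f/14 → f/16 → f/18 → f/20.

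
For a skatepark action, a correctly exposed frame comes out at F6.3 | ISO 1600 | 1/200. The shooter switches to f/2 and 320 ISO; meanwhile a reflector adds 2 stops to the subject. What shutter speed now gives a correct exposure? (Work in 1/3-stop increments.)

1/1600s

Scene light: 2 stops brighter.
Aperture: f/6.3 → f/5.6 → f/5 → f/4.5 → f/4 → f/3.5 → f/3.2 → f/2.8 → f/2.5 → f/2.2 → f/2 — 3 1/3 stops wider (brighter).
ISO: 1600 → 1250 → 1000 → 800 → 640 → 500 → 400 → 320 — 2 1/3 stops dropped (darker).
Net so far: 3 stops brighter. Shutter speed: 1/200 → 1/250 → 1/320 → 1/400 → 1/500 → 1/640 → 1/800 → 1/1000 → 1/1250 → 1/1600.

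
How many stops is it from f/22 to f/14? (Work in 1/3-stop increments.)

f/22 → f/20 → f/18 → f/16 → f/14 — count the steps: 4 third-stops = 1 1/3 stops.

1 1/3 stops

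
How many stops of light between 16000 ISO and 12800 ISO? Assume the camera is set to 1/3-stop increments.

16000 → 12800 — count the steps: 1 third-stops = 1/3 stop.

1/3 stop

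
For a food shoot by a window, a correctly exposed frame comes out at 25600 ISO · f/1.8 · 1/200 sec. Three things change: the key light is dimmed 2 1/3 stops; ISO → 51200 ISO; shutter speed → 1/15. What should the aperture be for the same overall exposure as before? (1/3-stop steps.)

Scene light: 2 1/3 stops darker.
ISO: 25600 → 32000 → 40000 → 51200 — 1 stop raised (brighter).
Shutter speed: 1/200 → 1/160 → 1/125 → 1/100 → 1/80 → 1/60 → 1/50 → 1/40 → 1/30 → 1/25 → 1/20 → 1/15 — 3 2/3 stops longer (brighter).
Net so far: 2 1/3 stops brighter. Aperture: f/1.8 → f/2 → f/2.2 → f/2.5 → f/2.8 → f/3.2 → f/3.5 → f/4.

f/4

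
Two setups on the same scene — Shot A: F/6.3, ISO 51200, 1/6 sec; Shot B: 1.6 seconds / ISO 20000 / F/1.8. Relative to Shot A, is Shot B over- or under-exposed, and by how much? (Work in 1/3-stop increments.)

Aperture: f/6.3 → f/5.6 → f/5 → f/4.5 → f/4 → f/3.5 → f/3.2 → f/2.8 → f/2.5 → f/2.2 → f/2 → f/1.8 — 3 2/3 stops opened up (brighter).
Shutter speed: 1/6 → 1/5 → 1/4 → 0.3 → 0.4 → 0.5 → 0.6 → 0.8 → 1 → 1.3 → 1.6 — 3 1/3 stops longer (brighter).
ISO: 51200 → 40000 → 32000 → 25600 → 20000 — 1 1/3 stops lower (darker).
Net: +3 2/3 +3 1/3 −1 1/3 = +5 2/3 stops.

5 2/3 stops brighter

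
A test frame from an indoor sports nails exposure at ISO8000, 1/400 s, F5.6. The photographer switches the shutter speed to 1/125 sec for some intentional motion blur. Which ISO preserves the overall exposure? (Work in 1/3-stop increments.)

Shutter speed: 1/400 → 1/320 → 1/250 → 1/200 → 1/160 → 1/125 — 1 2/3 stops longer (brighter).
Need 1 2/3 stops darker from the ISO: 8000 → 6400 → 5000 → 4000 → 3200 → 2500.

ISO 2500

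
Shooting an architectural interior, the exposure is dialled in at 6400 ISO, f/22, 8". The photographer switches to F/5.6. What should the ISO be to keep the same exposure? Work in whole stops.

Aperture: f/22 → f/16 → f/11 → f/8 → f/5.6 — 4 stops larger aperture (brighter).
Need 4 stops darker from the ISO: 6400 → 3200 → 1600 → 800 → 400.

ISO 400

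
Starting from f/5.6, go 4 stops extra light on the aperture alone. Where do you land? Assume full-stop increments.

f/1.4

Aperture: f/5.6 → f/4 → f/2.8 → f/2 → f/1.4 — 4 stops larger aperture (brighter).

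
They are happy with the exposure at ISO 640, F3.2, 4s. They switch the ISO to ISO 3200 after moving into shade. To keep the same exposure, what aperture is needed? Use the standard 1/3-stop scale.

ISO: 640 → 800 → 1000 → 1250 → 1600 → 2000 → 2500 → 3200 — 2 1/3 stops higher (brighter).
Need 2 1/3 stops darker from the aperture: f/3.2 → f/3.5 → f/4 → f/4.5 → f/5 → f/5.6 → f/6.3 → f/7.1.

f/7.1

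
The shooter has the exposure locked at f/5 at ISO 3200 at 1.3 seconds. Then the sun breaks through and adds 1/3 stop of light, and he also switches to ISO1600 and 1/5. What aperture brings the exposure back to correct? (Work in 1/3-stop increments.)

Scene light: 1/3 stop brighter.
ISO: 3200 → 2500 → 2000 → 1600 — 1 stop lower (darker).
Shutter speed: 1.3 → 1 → 0.8 → 0.6 → 0.5 → 0.4 → 0.3 → 1/4 → 1/5 — 2 2/3 stops faster (darker).
Net so far: 3 1/3 stops darker. Aperture: f/5 → f/4.5 → f/4 → f/3.5 → f/3.2 → f/2.8 → f/2.5 → f/2.2 → f/2 → f/1.8 → f/1.6.

f/1.6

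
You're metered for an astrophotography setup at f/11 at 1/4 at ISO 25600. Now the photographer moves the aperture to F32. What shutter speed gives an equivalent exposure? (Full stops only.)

2 s

Aperture: f/11 → f/16 → f/22 → f/32 — 3 stops smaller aperture (darker).
Need 3 stops brighter from the shutter speed: 1/4 → 1/2 → 1 → 2.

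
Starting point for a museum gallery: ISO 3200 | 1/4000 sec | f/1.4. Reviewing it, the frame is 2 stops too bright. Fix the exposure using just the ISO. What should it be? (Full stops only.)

ISO 800

Overexposed by 2 stops → need 2 stops darker.
ISO: 3200 → 1600 → 800.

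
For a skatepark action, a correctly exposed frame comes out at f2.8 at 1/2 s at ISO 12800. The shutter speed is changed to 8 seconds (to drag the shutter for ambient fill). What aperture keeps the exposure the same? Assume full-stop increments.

f/11

Shutter speed: 1/2 → 1 → 2 → 4 → 8 — 4 stops longer (brighter).
Need 4 stops darker from the aperture: f/2.8 → f/4 → f/5.6 → f/8 → f/11.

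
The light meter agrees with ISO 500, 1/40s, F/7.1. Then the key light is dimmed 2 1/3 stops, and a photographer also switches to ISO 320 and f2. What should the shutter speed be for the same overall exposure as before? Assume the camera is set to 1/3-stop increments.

1/60s

Scene light: 2 1/3 stops darker.
ISO: 500 → 400 → 320 — 2/3 stop lower (darker).
Aperture: f/7.1 → f/6.3 → f/5.6 → f/5 → f/4.5 → f/4 → f/3.5 → f/3.2 → f/2.8 → f/2.5 → f/2.2 → f/2 — 3 2/3 stops wider (brighter).
Net so far: 2/3 stop brighter. Shutter speed: 1/40 → 1/50 → 1/60.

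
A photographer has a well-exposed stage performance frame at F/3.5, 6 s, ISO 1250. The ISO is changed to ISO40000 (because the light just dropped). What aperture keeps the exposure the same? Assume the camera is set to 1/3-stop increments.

ISO: 1250 → 1600 → 2000 → 2500 → 3200 → 4000 → 5000 → 6400 → 8000 → 10000 → 12800 → 16000 → 20000 → 25600 → 32000 → 40000 — 5 stops raised (brighter).
Need 5 stops darker from the aperture: f/3.5 → f/4 → f/4.5 → f/5 → f/5.6 → f/6.3 → f/7.1 → f/8 → f/9 → f/10 → f/11 → f/13 → f/14 → f/16 → f/18 → f/20.

f/20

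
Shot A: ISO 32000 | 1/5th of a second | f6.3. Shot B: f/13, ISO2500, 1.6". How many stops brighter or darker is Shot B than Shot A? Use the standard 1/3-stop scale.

Aperture: f/6.3 → f/7.1 → f/8 → f/9 → f/10 → f/11 → f/13 — 2 stops narrower (darker).
Shutter speed: 1/5 → 1/4 → 0.3 → 0.4 → 0.5 → 0.6 → 0.8 → 1 → 1.3 → 1.6 — 3 stops slower (brighter).
ISO: 32000 → 25600 → 20000 → 16000 → 12800 → 10000 → 8000 → 6400 → 5000 → 4000 → 3200 → 2500 — 3 2/3 stops dropped (darker).
Net: −2 +3 −3 2/3 = −2 2/3 stops.

2 2/3 stops darker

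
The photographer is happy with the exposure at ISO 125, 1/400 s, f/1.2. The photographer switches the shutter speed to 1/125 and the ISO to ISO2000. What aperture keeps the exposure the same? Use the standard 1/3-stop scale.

f/9

Shutter speed: 1/400 → 1/320 → 1/250 → 1/200 → 1/160 → 1/125 — 1 2/3 stops slower (brighter).
ISO: 125 → 160 → 200 → 250 → 320 → 400 → 500 → 640 → 800 → 1000 → 1250 → 1600 → 2000 — 4 stops raised (brighter).
Net change so far: 5 2/3 stops brighter. Offset with the aperture: f/1.2 → f/1.4 → f/1.6 → f/1.8 → f/2 → f/2.2 → f/2.5 → f/2.8 → f/3.2 → f/3.5 → f/4 → f/4.5 → f/5 → f/5.6 → f/6.3 → f/7.1 → f/8 → f/9.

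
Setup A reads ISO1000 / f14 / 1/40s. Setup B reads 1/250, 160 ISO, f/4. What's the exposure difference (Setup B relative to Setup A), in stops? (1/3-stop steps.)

1 2/3 stops darker

Aperture: f/14 → f/13 → f/11 → f/10 → f/9 → f/8 → f/7.1 → f/6.3 → f/5.6 → f/5 → f/4.5 → f/4 — 3 2/3 stops opened up (brighter).
Shutter speed: 1/40 → 1/50 → 1/60 → 1/80 → 1/100 → 1/125 → 1/160 → 1/200 → 1/250 — 2 2/3 stops shorter (darker).
ISO: 1000 → 800 → 640 → 500 → 400 → 320 → 250 → 200 → 160 — 2 2/3 stops dropped (darker).
Net: +3 2/3 −2 2/3 −2 2/3 = −1 2/3 stops.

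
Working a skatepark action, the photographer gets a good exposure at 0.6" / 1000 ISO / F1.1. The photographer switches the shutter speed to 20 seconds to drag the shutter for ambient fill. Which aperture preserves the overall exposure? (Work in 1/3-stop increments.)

f/6.3

Shutter speed: 0.6 → 0.8 → 1 → 1.3 → 1.6 → 2 → 2.5 → 3.2 → 4 → 5 → 6 → 8 → 10 → 13 → 15 → 20 — 5 stops slower (brighter).
Need 5 stops darker from the aperture: f/1.1 → f/1.2 → f/1.4 → f/1.6 → f/1.8 → f/2 → f/2.2 → f/2.5 → f/2.8 → f/3.2 → f/3.5 → f/4 → f/4.5 → f/5 → f/5.6 → f/6.3.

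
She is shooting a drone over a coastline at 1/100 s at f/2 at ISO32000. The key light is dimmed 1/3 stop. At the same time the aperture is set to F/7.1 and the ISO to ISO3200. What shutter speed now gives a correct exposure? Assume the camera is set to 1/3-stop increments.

Scene light: 1/3 stop darker.
Aperture: f/2 → f/2.2 → f/2.5 → f/2.8 → f/3.2 → f/3.5 → f/4 → f/4.5 → f/5 → f/5.6 → f/6.3 → f/7.1 — 3 2/3 stops stopped down (darker).
ISO: 32000 → 25600 → 20000 → 16000 → 12800 → 10000 → 8000 → 6400 → 5000 → 4000 → 3200 — 3 1/3 stops lower (darker).
Net so far: 7 1/3 stops darker. Shutter speed: 1/100 → 1/80 → 1/60 → 1/50 → 1/40 → 1/30 → 1/25 → 1/20 → 1/15 → 1/13 → 1/10 → 1/8 → 1/6 → 1/5 → 1/4 → 0.3 → 0.4 → 0.5 → 0.6 → 0.8 → 1 → 1.3 → 1.6.

1.6 s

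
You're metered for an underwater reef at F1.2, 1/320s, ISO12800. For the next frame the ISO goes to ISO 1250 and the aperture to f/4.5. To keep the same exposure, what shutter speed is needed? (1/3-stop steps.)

0.4 s

ISO: 12800 → 10000 → 8000 → 6400 → 5000 → 4000 → 3200 → 2500 → 2000 → 1600 → 1250 — 3 1/3 stops dropped (darker).
Aperture: f/1.2 → f/1.4 → f/1.6 → f/1.8 → f/2 → f/2.2 → f/2.5 → f/2.8 → f/3.2 → f/3.5 → f/4 → f/4.5 — 3 2/3 stops stopped down (darker).
Net change so far: 7 stops darker. Offset with the shutter speed: 1/320 → 1/250 → 1/200 → 1/160 → 1/125 → 1/100 → 1/80 → 1/60 → 1/50 → 1/40 → 1/30 → 1/25 → 1/20 → 1/15 → 1/13 → 1/10 → 1/8 → 1/6 → 1/5 → 1/4 → 0.3 → 0.4.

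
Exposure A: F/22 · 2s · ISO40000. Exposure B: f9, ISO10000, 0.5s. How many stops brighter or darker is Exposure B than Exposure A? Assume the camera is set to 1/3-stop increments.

1 1/3 stops darker

Aperture: f/22 → f/20 → f/18 → f/16 → f/14 → f/13 → f/11 → f/10 → f/9 — 2 2/3 stops larger aperture (brighter).
Shutter speed: 2 → 1.6 → 1.3 → 1 → 0.8 → 0.6 → 0.5 — 2 stops shorter (darker).
ISO: 40000 → 32000 → 25600 → 20000 → 16000 → 12800 → 10000 — 2 stops dropped (darker).
Net: +2 2/3 −2 −2 = −1 1/3 stops.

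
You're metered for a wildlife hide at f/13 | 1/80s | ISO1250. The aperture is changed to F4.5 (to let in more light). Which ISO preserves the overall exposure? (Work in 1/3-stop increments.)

Aperture: f/13 → f/11 → f/10 → f/9 → f/8 → f/7.1 → f/6.3 → f/5.6 → f/5 → f/4.5 — 3 stops larger aperture (brighter).
Need 3 stops darker from the ISO: 1250 → 1000 → 800 → 640 → 500 → 400 → 320 → 250 → 200 → 160.

ISO 160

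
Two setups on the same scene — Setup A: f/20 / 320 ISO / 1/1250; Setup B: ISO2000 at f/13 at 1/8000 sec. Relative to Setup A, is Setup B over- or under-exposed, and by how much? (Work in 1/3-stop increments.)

1 1/3 stops brighter

Aperture: f/20 → f/18 → f/16 → f/14 → f/13 — 1 1/3 stops opened up (brighter).
Shutter speed: 1/1250 → 1/1600 → 1/2000 → 1/2500 → 1/3200 → 1/4000 → 1/5000 → 1/6400 → 1/8000 — 2 2/3 stops shorter (darker).
ISO: 320 → 400 → 500 → 640 → 800 → 1000 → 1250 → 1600 → 2000 — 2 2/3 stops raised (brighter).
Net: +1 1/3 −2 2/3 +2 2/3 = +1 1/3 stops.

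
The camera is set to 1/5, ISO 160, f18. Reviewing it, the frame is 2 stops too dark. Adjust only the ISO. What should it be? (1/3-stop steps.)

Underexposed by 2 stops → need 2 stops brighter.
ISO: 160 → 200 → 250 → 320 → 400 → 500 → 640.

ISO 640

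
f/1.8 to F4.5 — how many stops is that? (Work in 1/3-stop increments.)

2 2/3 stops

f/1.8 → f/2 → f/2.2 → f/2.5 → f/2.8 → f/3.2 → f/3.5 → f/4 → f/4.5 — count the steps: 8 third-stops = 2 2/3 stops.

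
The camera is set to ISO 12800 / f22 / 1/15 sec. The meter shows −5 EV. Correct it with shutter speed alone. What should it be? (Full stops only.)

2 s

Underexposed by 5 stops → need 5 stops brighter.
Shutter speed: 1/15 → 1/8 → 1/4 → 1/2 → 1 → 2.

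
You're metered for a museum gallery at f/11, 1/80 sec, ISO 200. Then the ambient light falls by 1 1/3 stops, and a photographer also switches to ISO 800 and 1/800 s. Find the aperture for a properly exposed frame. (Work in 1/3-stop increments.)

f/4.5

Scene light: 1 1/3 stops darker.
ISO: 200 → 250 → 320 → 400 → 500 → 640 → 800 — 2 stops raised (brighter).
Shutter speed: 1/80 → 1/100 → 1/125 → 1/160 → 1/200 → 1/250 → 1/320 → 1/400 → 1/500 → 1/640 → 1/800 — 3 1/3 stops faster (darker).
Net so far: 2 2/3 stops darker. Aperture: f/11 → f/10 → f/9 → f/8 → f/7.1 → f/6.3 → f/5.6 → f/5 → f/4.5.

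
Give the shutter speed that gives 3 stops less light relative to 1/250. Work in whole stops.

1/2000s

Shutter speed: 1/250 → 1/500 → 1/1000 → 1/2000 — 3 stops shorter (darker).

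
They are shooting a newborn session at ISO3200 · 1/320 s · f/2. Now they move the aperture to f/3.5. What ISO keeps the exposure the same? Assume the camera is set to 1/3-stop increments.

Aperture: f/2 → f/2.2 → f/2.5 → f/2.8 → f/3.2 → f/3.5 — 1 2/3 stops smaller aperture (darker).
Need 1 2/3 stops brighter from the ISO: 3200 → 4000 → 5000 → 6400 → 8000 → 10000.

ISO 10000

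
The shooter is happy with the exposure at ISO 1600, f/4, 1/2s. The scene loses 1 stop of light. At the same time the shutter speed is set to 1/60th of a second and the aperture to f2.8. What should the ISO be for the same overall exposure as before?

Scene light: 1 stop darker.
Shutter speed: 1/2 → 1/4 → 1/8 → 1/15 → 1/30 → 1/60 — 5 stops shorter (darker).
Aperture: f/4 → f/2.8 — 1 stop larger aperture (brighter).
Net so far: 5 stops darker. ISO: 1600 → 3200 → 6400 → 12800 → 25600 → 51200.

ISO 51200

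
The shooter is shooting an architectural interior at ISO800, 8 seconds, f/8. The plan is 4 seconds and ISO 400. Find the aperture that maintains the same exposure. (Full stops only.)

f/4

Shutter speed: 8 → 4 — 1 stop faster (darker).
ISO: 800 → 400 — 1 stop dropped (darker).
Net change so far: 2 stops darker. Offset with the aperture: f/8 → f/5.6 → f/4.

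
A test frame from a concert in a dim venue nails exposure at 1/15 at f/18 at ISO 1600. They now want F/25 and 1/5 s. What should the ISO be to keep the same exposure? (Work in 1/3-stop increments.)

ISO 1000

Aperture: f/18 → f/20 → f/22 → f/25 — 1 stop stopped down (darker).
Shutter speed: 1/15 → 1/13 → 1/10 → 1/8 → 1/6 → 1/5 — 1 2/3 stops slower (brighter).
Net change so far: 2/3 stop brighter. Offset with the ISO: 1600 → 1250 → 1000.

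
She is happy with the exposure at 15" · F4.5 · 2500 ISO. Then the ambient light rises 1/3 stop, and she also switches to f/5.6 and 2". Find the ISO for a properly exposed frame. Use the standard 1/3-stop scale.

Scene light: 1/3 stop brighter.
Aperture: f/4.5 → f/5 → f/5.6 — 2/3 stop narrower (darker).
Shutter speed: 15 → 13 → 10 → 8 → 6 → 5 → 4 → 3.2 → 2.5 → 2 — 3 stops faster (darker).
Net so far: 3 1/3 stops darker. ISO: 2500 → 3200 → 4000 → 5000 → 6400 → 8000 → 10000 → 12800 → 16000 → 20000 → 25600.

ISO 25600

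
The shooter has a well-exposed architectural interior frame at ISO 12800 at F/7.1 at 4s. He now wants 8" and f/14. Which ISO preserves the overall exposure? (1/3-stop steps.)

Shutter speed: 4 → 5 → 6 → 8 — 1 stop longer (brighter).
Aperture: f/7.1 → f/8 → f/9 → f/10 → f/11 → f/13 → f/14 — 2 stops narrower (darker).
Net change so far: 1 stop darker. Offset with the ISO: 12800 → 16000 → 20000 → 25600.

ISO 25600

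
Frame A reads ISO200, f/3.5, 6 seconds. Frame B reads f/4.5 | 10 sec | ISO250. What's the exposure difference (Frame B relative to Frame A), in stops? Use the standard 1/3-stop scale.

Aperture: f/3.5 → f/4 → f/4.5 — 2/3 stop smaller aperture (darker).
Shutter speed: 6 → 8 → 10 — 2/3 stop longer (brighter).
ISO: 200 → 250 — 1/3 stop raised (brighter).
Net: −2/3 +2/3 +1/3 = +1/3 stops.

1/3 stop brighter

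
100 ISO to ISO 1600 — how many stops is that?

4 stops

100 → 200 → 400 → 800 → 1600 — count the steps: 4 stops.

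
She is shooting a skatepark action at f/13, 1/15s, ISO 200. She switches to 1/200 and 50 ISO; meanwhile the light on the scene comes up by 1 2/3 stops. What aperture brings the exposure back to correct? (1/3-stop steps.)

f/3.2

Scene light: 1 2/3 stops brighter.
Shutter speed: 1/15 → 1/20 → 1/25 → 1/30 → 1/40 → 1/50 → 1/60 → 1/80 → 1/100 → 1/125 → 1/160 → 1/200 — 3 2/3 stops faster (darker).
ISO: 200 → 160 → 125 → 100 → 80 → 64 → 50 — 2 stops lower (darker).
Net so far: 4 stops darker. Aperture: f/13 → f/11 → f/10 → f/9 → f/8 → f/7.1 → f/6.3 → f/5.6 → f/5 → f/4.5 → f/4 → f/3.5 → f/3.2.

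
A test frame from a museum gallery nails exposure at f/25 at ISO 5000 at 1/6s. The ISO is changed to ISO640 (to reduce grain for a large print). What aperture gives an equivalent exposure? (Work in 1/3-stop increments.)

ISO: 5000 → 4000 → 3200 → 2500 → 2000 → 1600 → 1250 → 1000 → 800 → 640 — 3 stops lower (darker).
Need 3 stops brighter from the aperture: f/25 → f/22 → f/20 → f/18 → f/16 → f/14 → f/13 → f/11 → f/10 → f/9.

f/9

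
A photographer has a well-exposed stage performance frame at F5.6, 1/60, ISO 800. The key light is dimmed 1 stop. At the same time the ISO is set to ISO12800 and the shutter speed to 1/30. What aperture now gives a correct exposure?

Scene light: 1 stop darker.
ISO: 800 → 1600 → 3200 → 6400 → 12800 — 4 stops higher (brighter).
Shutter speed: 1/60 → 1/30 — 1 stop longer (brighter).
Net so far: 4 stops brighter. Aperture: f/5.6 → f/8 → f/11 → f/16 → f/22.

f/22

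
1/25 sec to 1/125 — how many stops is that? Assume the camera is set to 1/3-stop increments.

1/25 → 1/30 → 1/40 → 1/50 → 1/60 → 1/80 → 1/100 → 1/125 — count the steps: 7 third-stops = 2 1/3 stops.

2 1/3 stops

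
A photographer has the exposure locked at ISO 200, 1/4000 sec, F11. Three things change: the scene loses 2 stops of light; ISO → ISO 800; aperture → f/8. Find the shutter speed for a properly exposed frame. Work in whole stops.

Scene light: 2 stops darker.
ISO: 200 → 400 → 800 — 2 stops higher (brighter).
Aperture: f/11 → f/8 — 1 stop larger aperture (brighter).
Net so far: 1 stop brighter. Shutter speed: 1/4000 → 1/8000.

1/8000s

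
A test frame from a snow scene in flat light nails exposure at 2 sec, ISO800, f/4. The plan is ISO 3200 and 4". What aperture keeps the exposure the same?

ISO: 800 → 1600 → 3200 — 2 stops higher (brighter).
Shutter speed: 2 → 4 — 1 stop slower (brighter).
Net change so far: 3 stops brighter. Offset with the aperture: f/4 → f/5.6 → f/8 → f/11.

f/11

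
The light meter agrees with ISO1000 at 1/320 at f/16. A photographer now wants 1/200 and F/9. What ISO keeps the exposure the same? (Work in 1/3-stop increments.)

Shutter speed: 1/320 → 1/250 → 1/200 — 2/3 stop slower (brighter).
Aperture: f/16 → f/14 → f/13 → f/11 → f/10 → f/9 — 1 2/3 stops wider (brighter).
Net change so far: 2 1/3 stops brighter. Offset with the ISO: 1000 → 800 → 640 → 500 → 400 → 320 → 250 → 200.

ISO 200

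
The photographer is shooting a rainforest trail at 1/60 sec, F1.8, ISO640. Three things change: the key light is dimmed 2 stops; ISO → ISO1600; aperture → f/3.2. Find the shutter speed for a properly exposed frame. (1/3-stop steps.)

Scene light: 2 stops darker.
ISO: 640 → 800 → 1000 → 1250 → 1600 — 1 1/3 stops higher (brighter).
Aperture: f/1.8 → f/2 → f/2.2 → f/2.5 → f/2.8 → f/3.2 — 1 2/3 stops smaller aperture (darker).
Net so far: 2 1/3 stops darker. Shutter speed: 1/60 → 1/50 → 1/40 → 1/30 → 1/25 → 1/20 → 1/15 → 1/13.

1/13s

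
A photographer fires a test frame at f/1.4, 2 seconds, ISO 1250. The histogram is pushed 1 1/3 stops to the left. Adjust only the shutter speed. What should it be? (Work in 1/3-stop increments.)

5 s

Underexposed by 1 1/3 stops → need 1 1/3 stops brighter.
Shutter speed: 2 → 2.5 → 3.2 → 4 → 5.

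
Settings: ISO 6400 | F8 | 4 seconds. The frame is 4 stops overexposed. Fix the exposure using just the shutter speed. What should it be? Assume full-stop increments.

1/4s

Overexposed by 4 stops → need 4 stops darker.
Shutter speed: 4 → 2 → 1 → 1/2 → 1/4.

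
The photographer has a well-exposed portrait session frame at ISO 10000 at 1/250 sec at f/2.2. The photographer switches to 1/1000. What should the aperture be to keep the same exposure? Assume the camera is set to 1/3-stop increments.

f/1.1

Shutter speed: 1/250 → 1/320 → 1/400 → 1/500 → 1/640 → 1/800 → 1/1000 — 2 stops faster (darker).
Need 2 stops brighter from the aperture: f/2.2 → f/2 → f/1.8 → f/1.6 → f/1.4 → f/1.2 → f/1.1.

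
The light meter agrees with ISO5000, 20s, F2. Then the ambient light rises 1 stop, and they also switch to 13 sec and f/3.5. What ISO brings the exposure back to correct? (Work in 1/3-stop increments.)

ISO 12800

Scene light: 1 stop brighter.
Shutter speed: 20 → 15 → 13 — 2/3 stop shorter (darker).
Aperture: f/2 → f/2.2 → f/2.5 → f/2.8 → f/3.2 → f/3.5 — 1 2/3 stops stopped down (darker).
Net so far: 1 1/3 stops darker. ISO: 5000 → 6400 → 8000 → 10000 → 12800.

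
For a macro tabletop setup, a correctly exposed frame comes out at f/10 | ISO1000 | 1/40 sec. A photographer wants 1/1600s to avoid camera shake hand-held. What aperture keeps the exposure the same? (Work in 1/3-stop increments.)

f/1.6

Shutter speed: 1/40 → 1/50 → 1/60 → 1/80 → 1/100 → 1/125 → 1/160 → 1/200 → 1/250 → 1/320 → 1/400 → 1/500 → 1/640 → 1/800 → 1/1000 → 1/1250 → 1/1600 — 5 1/3 stops faster (darker).
Need 5 1/3 stops brighter from the aperture: f/10 → f/9 → f/8 → f/7.1 → f/6.3 → f/5.6 → f/5 → f/4.5 → f/4 → f/3.5 → f/3.2 → f/2.8 → f/2.5 → f/2.2 → f/2 → f/1.8 → f/1.6.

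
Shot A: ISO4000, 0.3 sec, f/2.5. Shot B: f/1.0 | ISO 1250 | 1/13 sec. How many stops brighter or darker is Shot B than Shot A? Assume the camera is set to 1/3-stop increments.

Aperture: f/2.5 → f/2.2 → f/2 → f/1.8 → f/1.6 → f/1.4 → f/1.2 → f/1.1 → f/1.0 — 2 2/3 stops larger aperture (brighter).
Shutter speed: 0.3 → 1/4 → 1/5 → 1/6 → 1/8 → 1/10 → 1/13 — 2 stops faster (darker).
ISO: 4000 → 3200 → 2500 → 2000 → 1600 → 1250 — 1 2/3 stops dropped (darker).
Net: +2 2/3 −2 −1 2/3 = −1 stop.

1 stop darker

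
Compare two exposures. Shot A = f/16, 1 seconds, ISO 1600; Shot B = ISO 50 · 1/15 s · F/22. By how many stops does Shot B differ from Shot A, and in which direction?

Aperture: f/16 → f/22 — 1 stop stopped down (darker).
Shutter speed: 1 → 1/2 → 1/4 → 1/8 → 1/15 — 4 stops shorter (darker).
ISO: 1600 → 800 → 400 → 200 → 100 → 50 — 5 stops lower (darker).
Net: −1 −4 −5 = −10 stops.

10 stops darker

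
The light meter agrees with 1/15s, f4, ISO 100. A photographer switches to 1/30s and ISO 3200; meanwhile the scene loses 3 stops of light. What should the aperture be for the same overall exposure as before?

Scene light: 3 stops darker.
Shutter speed: 1/15 → 1/30 — 1 stop faster (darker).
ISO: 100 → 200 → 400 → 800 → 1600 → 3200 — 5 stops higher (brighter).
Net so far: 1 stop brighter. Aperture: f/4 → f/5.6.

f/5.6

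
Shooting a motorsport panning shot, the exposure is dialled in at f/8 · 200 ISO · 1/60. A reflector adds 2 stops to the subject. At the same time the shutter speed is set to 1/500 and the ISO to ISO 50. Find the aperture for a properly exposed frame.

Scene light: 2 stops brighter.
Shutter speed: 1/60 → 1/125 → 1/250 → 1/500 — 3 stops shorter (darker).
ISO: 200 → 100 → 50 — 2 stops dropped (darker).
Net so far: 3 stops darker. Aperture: f/8 → f/5.6 → f/4 → f/2.8.

f/2.8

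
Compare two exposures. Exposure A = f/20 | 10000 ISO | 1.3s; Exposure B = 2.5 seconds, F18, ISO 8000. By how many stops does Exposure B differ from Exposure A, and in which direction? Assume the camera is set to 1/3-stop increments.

1 stop brighter

Aperture: f/20 → f/18 — 1/3 stop opened up (brighter).
Shutter speed: 1.3 → 1.6 → 2 → 2.5 — 1 stop longer (brighter).
ISO: 10000 → 8000 — 1/3 stop dropped (darker).
Net: +1/3 +1 −1/3 = +1 stop.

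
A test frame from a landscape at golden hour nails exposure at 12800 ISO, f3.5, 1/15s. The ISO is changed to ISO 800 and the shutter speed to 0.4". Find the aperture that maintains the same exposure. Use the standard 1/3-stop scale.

f/2.2

ISO: 12800 → 10000 → 8000 → 6400 → 5000 → 4000 → 3200 → 2500 → 2000 → 1600 → 1250 → 1000 → 800 — 4 stops lower (darker).
Shutter speed: 1/15 → 1/13 → 1/10 → 1/8 → 1/6 → 1/5 → 1/4 → 0.3 → 0.4 — 2 2/3 stops slower (brighter).
Net change so far: 1 1/3 stops darker. Offset with the aperture: f/3.5 → f/3.2 → f/2.8 → f/2.5 → f/2.2.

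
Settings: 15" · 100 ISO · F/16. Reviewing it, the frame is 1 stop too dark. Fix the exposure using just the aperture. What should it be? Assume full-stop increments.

Underexposed by 1 stop → need 1 stop brighter.
Aperture: f/16 → f/11.

f/11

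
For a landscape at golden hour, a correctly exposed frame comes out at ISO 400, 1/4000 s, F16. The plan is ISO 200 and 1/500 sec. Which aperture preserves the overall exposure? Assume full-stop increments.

ISO: 400 → 200 — 1 stop lower (darker).
Shutter speed: 1/4000 → 1/2000 → 1/1000 → 1/500 — 3 stops longer (brighter).
Net change so far: 2 stops brighter. Offset with the aperture: f/16 → f/22 → f/32.

f/32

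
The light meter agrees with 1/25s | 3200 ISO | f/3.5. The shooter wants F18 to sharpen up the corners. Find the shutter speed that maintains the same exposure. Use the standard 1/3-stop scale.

1 s

Aperture: f/3.5 → f/4 → f/4.5 → f/5 → f/5.6 → f/6.3 → f/7.1 → f/8 → f/9 → f/10 → f/11 → f/13 → f/14 → f/16 → f/18 — 4 2/3 stops smaller aperture (darker).
Need 4 2/3 stops brighter from the shutter speed: 1/25 → 1/20 → 1/15 → 1/13 → 1/10 → 1/8 → 1/6 → 1/5 → 1/4 → 0.3 → 0.4 → 0.5 → 0.6 → 0.8 → 1.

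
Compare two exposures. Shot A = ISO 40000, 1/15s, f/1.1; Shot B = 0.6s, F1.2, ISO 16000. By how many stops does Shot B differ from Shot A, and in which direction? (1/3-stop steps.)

1 2/3 stops brighter

Aperture: f/1.1 → f/1.2 — 1/3 stop narrower (darker).
Shutter speed: 1/15 → 1/13 → 1/10 → 1/8 → 1/6 → 1/5 → 1/4 → 0.3 → 0.4 → 0.5 → 0.6 — 3 1/3 stops slower (brighter).
ISO: 40000 → 32000 → 25600 → 20000 → 16000 — 1 1/3 stops dropped (darker).
Net: −1/3 +3 1/3 −1 1/3 = +1 2/3 stops.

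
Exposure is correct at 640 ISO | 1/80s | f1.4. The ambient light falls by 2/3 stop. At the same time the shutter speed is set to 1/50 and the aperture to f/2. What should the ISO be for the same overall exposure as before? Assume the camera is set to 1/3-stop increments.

ISO 1250

Scene light: 2/3 stop darker.
Shutter speed: 1/80 → 1/60 → 1/50 — 2/3 stop longer (brighter).
Aperture: f/1.4 → f/1.6 → f/1.8 → f/2 — 1 stop smaller aperture (darker).
Net so far: 1 stop darker. ISO: 640 → 800 → 1000 → 1250.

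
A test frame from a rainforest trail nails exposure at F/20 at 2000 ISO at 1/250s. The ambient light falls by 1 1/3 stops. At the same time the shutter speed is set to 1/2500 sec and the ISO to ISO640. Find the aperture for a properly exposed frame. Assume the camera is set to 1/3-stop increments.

Scene light: 1 1/3 stops darker.
Shutter speed: 1/250 → 1/320 → 1/400 → 1/500 → 1/640 → 1/800 → 1/1000 → 1/1250 → 1/1600 → 1/2000 → 1/2500 — 3 1/3 stops faster (darker).
ISO: 2000 → 1600 → 1250 → 1000 → 800 → 640 — 1 2/3 stops lower (darker).
Net so far: 6 1/3 stops darker. Aperture: f/20 → f/18 → f/16 → f/14 → f/13 → f/11 → f/10 → f/9 → f/8 → f/7.1 → f/6.3 → f/5.6 → f/5 → f/4.5 → f/4 → f/3.5 → f/3.2 → f/2.8 → f/2.5 → f/2.2.

f/2.2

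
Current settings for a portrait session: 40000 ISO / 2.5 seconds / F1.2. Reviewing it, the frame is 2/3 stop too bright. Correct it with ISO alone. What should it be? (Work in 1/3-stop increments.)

ISO 25600

Overexposed by 2/3 stop → need 2/3 stop darker.
ISO: 40000 → 32000 → 25600.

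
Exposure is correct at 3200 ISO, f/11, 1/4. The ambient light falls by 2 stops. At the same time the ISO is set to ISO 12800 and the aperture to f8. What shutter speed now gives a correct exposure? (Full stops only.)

Scene light: 2 stops darker.
ISO: 3200 → 6400 → 12800 — 2 stops raised (brighter).
Aperture: f/11 → f/8 — 1 stop opened up (brighter).
Net so far: 1 stop brighter. Shutter speed: 1/4 → 1/8.

1/8s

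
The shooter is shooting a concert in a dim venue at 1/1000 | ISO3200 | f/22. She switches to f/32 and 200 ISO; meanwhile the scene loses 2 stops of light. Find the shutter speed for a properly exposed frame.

1/8s

Scene light: 2 stops darker.
Aperture: f/22 → f/32 — 1 stop stopped down (darker).
ISO: 3200 → 1600 → 800 → 400 → 200 — 4 stops lower (darker).
Net so far: 7 stops darker. Shutter speed: 1/1000 → 1/500 → 1/250 → 1/125 → 1/60 → 1/30 → 1/15 → 1/8.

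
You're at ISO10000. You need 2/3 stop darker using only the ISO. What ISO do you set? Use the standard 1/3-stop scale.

ISO: 10000 → 8000 → 6400 — 2/3 stop dropped (darker).

ISO 6400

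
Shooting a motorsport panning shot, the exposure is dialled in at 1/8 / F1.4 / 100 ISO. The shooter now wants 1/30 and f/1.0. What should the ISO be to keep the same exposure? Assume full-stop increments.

ISO 200

Shutter speed: 1/8 → 1/15 → 1/30 — 2 stops faster (darker).
Aperture: f/1.4 → f/1.0 — 1 stop opened up (brighter).
Net change so far: 1 stop darker. Offset with the ISO: 100 → 200.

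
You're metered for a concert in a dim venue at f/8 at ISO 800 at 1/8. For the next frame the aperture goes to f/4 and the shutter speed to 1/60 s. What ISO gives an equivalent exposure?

ISO 1600

Aperture: f/8 → f/5.6 → f/4 — 2 stops wider (brighter).
Shutter speed: 1/8 → 1/15 → 1/30 → 1/60 — 3 stops shorter (darker).
Net change so far: 1 stop darker. Offset with the ISO: 800 → 1600.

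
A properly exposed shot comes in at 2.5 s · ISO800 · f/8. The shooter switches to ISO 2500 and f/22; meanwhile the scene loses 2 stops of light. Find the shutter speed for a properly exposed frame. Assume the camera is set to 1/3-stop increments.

25 s

Scene light: 2 stops darker.
ISO: 800 → 1000 → 1250 → 1600 → 2000 → 2500 — 1 2/3 stops higher (brighter).
Aperture: f/8 → f/9 → f/10 → f/11 → f/13 → f/14 → f/16 → f/18 → f/20 → f/22 — 3 stops smaller aperture (darker).
Net so far: 3 1/3 stops darker. Shutter speed: 2.5 → 3.2 → 4 → 5 → 6 → 8 → 10 → 13 → 15 → 20 → 25.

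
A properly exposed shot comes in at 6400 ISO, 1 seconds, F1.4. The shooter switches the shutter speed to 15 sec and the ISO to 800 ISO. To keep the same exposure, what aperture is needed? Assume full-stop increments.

f/2

Shutter speed: 1 → 2 → 4 → 8 → 15 — 4 stops slower (brighter).
ISO: 6400 → 3200 → 1600 → 800 — 3 stops lower (darker).
Net change so far: 1 stop brighter. Offset with the aperture: f/1.4 → f/2.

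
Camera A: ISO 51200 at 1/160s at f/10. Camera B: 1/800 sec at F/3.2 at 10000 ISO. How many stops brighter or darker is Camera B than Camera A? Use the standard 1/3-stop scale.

1 1/3 stops darker

Aperture: f/10 → f/9 → f/8 → f/7.1 → f/6.3 → f/5.6 → f/5 → f/4.5 → f/4 → f/3.5 → f/3.2 — 3 1/3 stops wider (brighter).
Shutter speed: 1/160 → 1/200 → 1/250 → 1/320 → 1/400 → 1/500 → 1/640 → 1/800 — 2 1/3 stops shorter (darker).
ISO: 51200 → 40000 → 32000 → 25600 → 20000 → 16000 → 12800 → 10000 — 2 1/3 stops dropped (darker).
Net: +3 1/3 −2 1/3 −2 1/3 = −1 1/3 stops.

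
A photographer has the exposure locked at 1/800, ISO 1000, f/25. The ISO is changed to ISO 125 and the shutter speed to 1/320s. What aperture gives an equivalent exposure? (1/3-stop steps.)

ISO: 1000 → 800 → 640 → 500 → 400 → 320 → 250 → 200 → 160 → 125 — 3 stops lower (darker).
Shutter speed: 1/800 → 1/640 → 1/500 → 1/400 → 1/320 — 1 1/3 stops slower (brighter).
Net change so far: 1 2/3 stops darker. Offset with the aperture: f/25 → f/22 → f/20 → f/18 → f/16 → f/14.

f/14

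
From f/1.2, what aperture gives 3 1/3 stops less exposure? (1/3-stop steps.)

Aperture: f/1.2 → f/1.4 → f/1.6 → f/1.8 → f/2 → f/2.2 → f/2.5 → f/2.8 → f/3.2 → f/3.5 → f/4 — 3 1/3 stops narrower (darker).

f/4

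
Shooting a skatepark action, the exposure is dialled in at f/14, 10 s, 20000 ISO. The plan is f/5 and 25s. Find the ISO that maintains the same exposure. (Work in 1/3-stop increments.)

ISO 1000

Aperture: f/14 → f/13 → f/11 → f/10 → f/9 → f/8 → f/7.1 → f/6.3 → f/5.6 → f/5 — 3 stops larger aperture (brighter).
Shutter speed: 10 → 13 → 15 → 20 → 25 — 1 1/3 stops longer (brighter).
Net change so far: 4 1/3 stops brighter. Offset with the ISO: 20000 → 16000 → 12800 → 10000 → 8000 → 6400 → 5000 → 4000 → 3200 → 2500 → 2000 → 1600 → 1250 → 1000.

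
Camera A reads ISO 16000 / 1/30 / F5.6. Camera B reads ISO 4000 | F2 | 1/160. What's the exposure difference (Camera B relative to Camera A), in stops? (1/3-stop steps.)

1 1/3 stops darker

Aperture: f/5.6 → f/5 → f/4.5 → f/4 → f/3.5 → f/3.2 → f/2.8 → f/2.5 → f/2.2 → f/2 — 3 stops opened up (brighter).
Shutter speed: 1/30 → 1/40 → 1/50 → 1/60 → 1/80 → 1/100 → 1/125 → 1/160 — 2 1/3 stops shorter (darker).
ISO: 16000 → 12800 → 10000 → 8000 → 6400 → 5000 → 4000 — 2 stops lower (darker).
Net: +3 −2 1/3 −2 = −1 1/3 stops.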